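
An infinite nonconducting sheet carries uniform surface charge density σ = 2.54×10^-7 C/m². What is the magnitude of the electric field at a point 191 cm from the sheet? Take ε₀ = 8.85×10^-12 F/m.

|E| ≈ 1.44×10^4 N/C

Choose a cylindrical pillbox piercing the sheet, end faces (area A) parallel to it.
Flux Φ = 2EA and Q_enc = σA, so 2EA = σA/ε₀ ⇒ E = |σ|/(2ε₀), independent of distance.
E = |σ|/(2ε₀) = (2.54×10^-7)/(2·8.85×10^-12) = 1.44e4 N/C.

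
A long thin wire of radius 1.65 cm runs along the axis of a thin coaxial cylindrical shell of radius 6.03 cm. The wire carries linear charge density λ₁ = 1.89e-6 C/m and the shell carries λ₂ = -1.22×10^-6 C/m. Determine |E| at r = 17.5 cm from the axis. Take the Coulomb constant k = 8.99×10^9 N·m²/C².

Coaxial Gaussian cylinder, radius r = 17.5 cm, length L (r > 6.03 cm, enclosing both).
λ_enc = λ₁ + λ₂ = (1.89×10^-6) + (-1.22×10^-6) = 6.70e-7 C/m.
Gauss's law: E·2πrL = λ_enc L/ε₀.
E = 2k|λ_enc|/r = 2(8.99×10^9)(6.70×10^-7)/(0.175) = 6.88e4 N/C.

6.88×10^4 N/C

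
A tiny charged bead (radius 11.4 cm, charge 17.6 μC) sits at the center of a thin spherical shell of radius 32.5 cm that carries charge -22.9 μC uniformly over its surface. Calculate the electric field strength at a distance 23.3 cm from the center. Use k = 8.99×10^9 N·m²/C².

E ≈ 2.91×10^6 N/C

Use a concentric Gaussian sphere at r = 23.3 cm (between the bodies, 11.4 cm < r < 32.5 cm).
Only the inner charge is enclosed; the outer shell contributes nothing inside itself. Q_enc = 17.6 μC = 1.76×10^-5 C.
Gauss's law: E·4πr² = Q_enc/ε₀.
E = k|Q_enc|/r² = (8.99×10^9)(1.76×10^-5)/(0.233)² = 2.91e6 N/C.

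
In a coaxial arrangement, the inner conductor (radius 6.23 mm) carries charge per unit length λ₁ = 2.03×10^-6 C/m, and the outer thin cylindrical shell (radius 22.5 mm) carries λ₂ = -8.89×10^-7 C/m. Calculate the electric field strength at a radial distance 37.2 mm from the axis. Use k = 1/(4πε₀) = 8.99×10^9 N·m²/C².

|E| ≈ 5.51e5 N/C

Take a coaxial cylindrical Gaussian surface of radius r = 37.2 mm and length L (r > 22.5 mm, enclosing both).
λ_enc = λ₁ + λ₂ = (2.03e-6) + (-8.89×10^-7) = 1.141×10^-6 C/m.
Since E is radial and uniform over the curved surface, Φ = E·2πrL = Q_enc/ε₀ = λ_enc L/ε₀.
E = 2k|λ_enc|/r = 2(8.99×10^9)(1.141×10^-6)/(0.0372) = 5.51e5 N/C.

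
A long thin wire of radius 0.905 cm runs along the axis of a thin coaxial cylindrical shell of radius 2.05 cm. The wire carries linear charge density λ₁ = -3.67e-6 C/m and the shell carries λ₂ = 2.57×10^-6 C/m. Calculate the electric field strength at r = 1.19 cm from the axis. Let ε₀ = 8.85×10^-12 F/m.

|E| = 5.55e6 V/m

Take a coaxial cylindrical Gaussian surface of radius r = 1.19 cm and length L (between the conductors, 0.905 cm < r < 2.05 cm).
The shell at 2.05 cm lies outside the Gaussian surface, so λ_enc = λ₁ = -3.67e-6 C/m.
By Gauss's law (flux through the curved wall only), E·2πrL = λ_enc L/ε₀.
E = |λ_enc|/(2πε₀r) = (3.67×10^-6)/(2π·8.85×10^-12·0.0119) = 5.55×10^6 N/C.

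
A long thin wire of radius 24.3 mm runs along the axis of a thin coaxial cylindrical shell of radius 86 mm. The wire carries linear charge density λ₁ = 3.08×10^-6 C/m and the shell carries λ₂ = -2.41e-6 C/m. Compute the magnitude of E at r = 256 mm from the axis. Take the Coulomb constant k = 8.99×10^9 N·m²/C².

Choose a coaxial cylinder of radius r = 256 mm (arbitrary length L) as the Gaussian surface (r > 86 mm, enclosing both).
λ_enc = λ₁ + λ₂ = (3.08×10^-6) + (-2.41×10^-6) = 6.70×10^-7 C/m.
Gauss's law: E·2πrL = λ_enc L/ε₀.
E = 2k|λ_enc|/r = 2(8.99×10^9)(6.70×10^-7)/(0.256) = 4.71×10^4 N/C.

E ≈ 4.71×10^4 N/C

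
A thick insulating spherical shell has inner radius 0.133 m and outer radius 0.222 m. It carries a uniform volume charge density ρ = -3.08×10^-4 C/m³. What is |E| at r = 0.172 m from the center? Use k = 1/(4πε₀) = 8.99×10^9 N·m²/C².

By spherical symmetry E is radial; choose a Gaussian sphere of radius r = 0.172 m (within the shell material, 0.133 m < r < 0.222 m).
Only the shell between 0.133 m and r is enclosed: Q_enc = ρ·(4π/3)(r³ − a³) = (-3.08×10^-4)·(4π/3)·((0.172)³ − (0.133)³) = -3.53×10^-6 C.
By Gauss's law, ∮E·dA = E·4πr² = Q_enc/ε₀.
E = k|Q_enc|/r² = (8.99×10^9)(3.53e-6)/(0.172)² = 1.07×10^6 N/C.

E = 1.07e6 N/C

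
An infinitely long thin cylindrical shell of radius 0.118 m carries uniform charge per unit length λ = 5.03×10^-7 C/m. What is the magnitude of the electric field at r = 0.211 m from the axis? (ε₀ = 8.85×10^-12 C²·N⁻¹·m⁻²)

By cylindrical symmetry E is radial; use a coaxial Gaussian cylinder of radius 0.211 m and length L (r > 0.118 m).
The full line charge is enclosed: λ_enc = 5.03×10^-7 C/m.
Applying ∮E·dA = Q_enc/ε₀ with the end caps contributing no flux:
E = |λ_enc|/(2πε₀r) = (5.03×10^-7)/(2π·8.85×10^-12·0.211) = 4.29×10^4 N/C.

|E| = 4.29×10^4 V/m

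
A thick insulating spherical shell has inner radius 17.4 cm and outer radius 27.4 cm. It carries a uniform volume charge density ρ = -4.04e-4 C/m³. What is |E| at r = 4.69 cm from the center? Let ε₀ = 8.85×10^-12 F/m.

By spherical symmetry E is radial; choose a Gaussian sphere of radius r = 4.69 cm (r < 17.4 cm, inside the empty cavity).
No charge is enclosed, so by Gauss's law E·4πr² = 0 ⇒ E = 0.

E = 0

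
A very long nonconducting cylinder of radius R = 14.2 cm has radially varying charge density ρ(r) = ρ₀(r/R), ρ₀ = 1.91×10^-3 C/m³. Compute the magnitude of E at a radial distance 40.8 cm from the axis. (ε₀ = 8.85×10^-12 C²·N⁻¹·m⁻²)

Coaxial Gaussian cylinder, radius r = 40.8 cm, length L (r > R, full charge per length enclosed).
λ_enc = 2π ∫₀^R ρ₀(r'/R)^1 r' dr' = 2πρ₀R²/3 = 8.066×10^-5 C/m.
Applying ∮E·dA = Q_enc/ε₀ with the end caps contributing no flux:
E = |λ_enc|/(2πε₀r) = (8.066×10^-5)/(2π·8.85×10^-12·0.408) = 3.56×10^6 N/C.

3.56×10^6 N/C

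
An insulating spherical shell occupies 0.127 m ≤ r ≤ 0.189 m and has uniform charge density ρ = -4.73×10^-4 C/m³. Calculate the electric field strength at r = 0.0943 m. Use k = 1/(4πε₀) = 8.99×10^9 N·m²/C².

By spherical symmetry E is radial; choose a Gaussian sphere of radius r = 0.0943 m (r < 0.127 m, inside the empty cavity).
No charge is enclosed, so by Gauss's law E·4πr² = 0 ⇒ E = 0.

|E| = 0 N/C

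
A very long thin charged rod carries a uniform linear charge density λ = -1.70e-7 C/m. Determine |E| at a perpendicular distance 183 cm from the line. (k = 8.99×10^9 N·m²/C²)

Choose a coaxial cylinder of radius r = 183 cm (arbitrary length L) as the Gaussian surface.
Q_enc = λL, so λ_enc = -1.70×10^-7 C/m.
Since E is radial and uniform over the curved surface, Φ = E·2πrL = Q_enc/ε₀ = λ_enc L/ε₀.
E = 2k|λ_enc|/r = 2(8.99×10^9)(1.70×10^-7)/(1.83) = 1.67×10^3 N/C.

|E| ≈ 1.67e3 N/C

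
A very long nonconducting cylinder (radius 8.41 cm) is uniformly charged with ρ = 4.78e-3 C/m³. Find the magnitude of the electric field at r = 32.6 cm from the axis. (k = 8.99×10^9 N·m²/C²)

|E| ≈ 5.86×10^6 N/C

Take a coaxial cylindrical Gaussian surface of radius r = 32.6 cm and length L (r > 8.41 cm, full cross-section enclosed).
λ_enc = ρ·πR² = (4.78e-3)π(0.0841)² = 1.062e-4 C/m.
Gauss's law: E·2πrL = λ_enc L/ε₀.
E = 2k|λ_enc|/r = 2(8.99×10^9)(1.062×10^-4)/(0.326) = 5.86×10^6 N/C.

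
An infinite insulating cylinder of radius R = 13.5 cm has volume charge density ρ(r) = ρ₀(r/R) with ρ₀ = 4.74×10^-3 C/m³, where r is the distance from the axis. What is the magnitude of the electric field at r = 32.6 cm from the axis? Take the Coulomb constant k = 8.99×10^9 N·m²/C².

By cylindrical symmetry E is radial; use a coaxial Gaussian cylinder of radius 32.6 cm and length L (r > R, full charge per length enclosed).
λ_enc = 2π ∫₀^R ρ₀(r'/R)^1 r' dr' = 2πρ₀R²/3 = 1.809e-4 C/m.
Since E is radial and uniform over the curved surface, Φ = E·2πrL = Q_enc/ε₀ = λ_enc L/ε₀.
E = 2k|λ_enc|/r = 2(8.99×10^9)(1.809e-4)/(0.326) = 9.98×10^6 N/C.

E ≈ 9.98e6 N/C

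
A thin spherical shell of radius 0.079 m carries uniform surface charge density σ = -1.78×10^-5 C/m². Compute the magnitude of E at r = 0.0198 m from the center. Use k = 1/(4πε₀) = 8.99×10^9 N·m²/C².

|E| = 0 V/m

Use a concentric Gaussian sphere at r = 0.0198 m (inside the shell, r < 0.079 m).
All the charge is outside the Gaussian surface: Q_enc = 0, hence E = 0 everywhere inside the shell.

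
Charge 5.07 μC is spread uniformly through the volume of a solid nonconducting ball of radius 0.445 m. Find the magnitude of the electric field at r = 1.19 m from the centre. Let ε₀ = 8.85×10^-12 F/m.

3.22×10^4 V/m

By spherical symmetry E is radial; choose a Gaussian sphere of radius r = 1.19 m (r > R, so the entire charge is enclosed).
Q_enc = 5.07 μC = 5.07e-6 C.
Gauss's law: E·4πr² = Q_enc/ε₀.
E = |Q_enc|/(4πε₀r²) = (5.07e-6)/(4π·8.85×10^-12·(1.19)²) = 3.22×10^4 N/C.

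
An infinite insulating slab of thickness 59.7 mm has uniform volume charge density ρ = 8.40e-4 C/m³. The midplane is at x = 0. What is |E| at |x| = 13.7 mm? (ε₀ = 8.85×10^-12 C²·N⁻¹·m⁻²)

By symmetry E is perpendicular to the slab. A Gaussian pillbox from −13.7 mm to +13.7 mm (face area A) lies entirely within the slab.
Q_enc = ρ·(2x)·A and flux = 2EA, so 2EA = 2ρxA/ε₀ ⇒ E = |ρ|x/ε₀.
E = (8.40×10^-4)(0.0137)/(8.85×10^-12) = 1.30e6 N/C.

1.30×10^6 N/C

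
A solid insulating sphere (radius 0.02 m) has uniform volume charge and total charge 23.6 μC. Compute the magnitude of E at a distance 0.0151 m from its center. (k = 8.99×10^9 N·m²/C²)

By spherical symmetry E is radial; choose a Gaussian sphere of radius r = 0.0151 m (r < R).
Only the charge within r is enclosed: Q_enc = Q·(r/R)³ = (23.6 μC)·(0.0151 m/0.02 m)³ = 1.016e-5 C.
Gauss's law: E·4πr² = Q_enc/ε₀.
E = k|Q_enc|/r² = (8.99×10^9)(1.016e-5)/(0.0151)² = 4.00×10^8 N/C.

E ≈ 4.00×10^8 N/C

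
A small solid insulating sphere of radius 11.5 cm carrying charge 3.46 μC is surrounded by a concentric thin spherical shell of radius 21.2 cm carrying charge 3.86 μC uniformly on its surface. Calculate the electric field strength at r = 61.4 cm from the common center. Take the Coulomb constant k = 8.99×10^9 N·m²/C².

1.75×10^5 N/C

Symmetry ⇒ E = E(r) r̂. Gaussian sphere of radius r = 61.4 cm (r > 21.2 cm, enclosing both).
Q_enc = (3.46 μC) + (3.86 μC) = 7.32×10^-6 C.
Since E is radial and uniform over the Gaussian sphere, Φ = E·4πr² = Q_enc/ε₀.
E = k|Q_enc|/r² = (8.99×10^9)(7.32×10^-6)/(0.614)² = 1.75×10^5 N/C.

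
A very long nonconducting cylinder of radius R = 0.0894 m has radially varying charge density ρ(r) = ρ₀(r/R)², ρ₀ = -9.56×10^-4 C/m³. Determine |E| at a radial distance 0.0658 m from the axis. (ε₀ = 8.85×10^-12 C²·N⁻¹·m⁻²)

Coaxial Gaussian cylinder, radius r = 0.0658 m, length L (r < R).
Integrating ρ over the cross-section to radius r: λ_enc = (2πρ₀/R²) ∫₀^r r'^3 dr' = 2πρ₀ r^4/(4·R²) = -3.522×10^-6 C/m.
Gauss's law: E·2πrL = λ_enc L/ε₀.
E = |λ_enc|/(2πε₀r) = (3.522e-6)/(2π·8.85×10^-12·0.0658) = 9.63e5 N/C.

E ≈ 9.63×10^5 N/C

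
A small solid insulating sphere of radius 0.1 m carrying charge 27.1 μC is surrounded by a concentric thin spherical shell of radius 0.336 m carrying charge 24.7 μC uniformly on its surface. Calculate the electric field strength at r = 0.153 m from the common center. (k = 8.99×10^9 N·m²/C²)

Take a concentric spherical Gaussian surface of radius r = 0.153 m (between the bodies, 0.1 m < r < 0.336 m).
Only the inner charge is enclosed; the outer shell contributes nothing inside itself. Q_enc = 27.1 μC = 2.71e-5 C.
Applying ∮E·dA = Q_enc/ε₀ with Φ = E(4πr²):
E = k|Q_enc|/r² = (8.99×10^9)(2.71×10^-5)/(0.153)² = 1.04×10^7 N/C.

1.04×10^7 N/C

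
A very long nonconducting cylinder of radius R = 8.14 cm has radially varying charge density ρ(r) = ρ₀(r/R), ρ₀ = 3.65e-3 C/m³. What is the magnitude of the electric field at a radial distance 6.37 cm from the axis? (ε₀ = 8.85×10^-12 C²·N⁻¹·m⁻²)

E ≈ 6.85×10^6 V/m

Take a coaxial cylindrical Gaussian surface of radius r = 6.37 cm and length L (r < R).
Integrating ρ over the cross-section to radius r: λ_enc = (2πρ₀/R) ∫₀^r r'^2 dr' = 2πρ₀ r^3/(3·R) = 2.427×10^-5 C/m.
Since E is radial and uniform over the curved surface, Φ = E·2πrL = Q_enc/ε₀ = λ_enc L/ε₀.
E = |λ_enc|/(2πε₀r) = (2.427×10^-5)/(2π·8.85×10^-12·0.0637) = 6.85×10^6 N/C.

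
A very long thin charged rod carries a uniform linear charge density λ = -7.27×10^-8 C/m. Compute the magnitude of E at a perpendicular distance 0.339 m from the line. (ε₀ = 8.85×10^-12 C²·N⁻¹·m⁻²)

Choose a coaxial cylinder of radius r = 0.339 m (arbitrary length L) as the Gaussian surface.
Q_enc = λL, so λ_enc = -7.27e-8 C/m.
By Gauss's law (flux through the curved wall only), E·2πrL = λ_enc L/ε₀.
E = |λ_enc|/(2πε₀r) = (7.27e-8)/(2π·8.85×10^-12·0.339) = 3.86×10^3 N/C.

3.86e3 V/m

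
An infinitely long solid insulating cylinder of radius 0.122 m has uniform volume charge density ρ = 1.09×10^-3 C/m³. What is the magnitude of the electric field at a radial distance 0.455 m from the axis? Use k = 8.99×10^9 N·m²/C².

Choose a coaxial cylinder of radius r = 0.455 m (arbitrary length L) as the Gaussian surface (r > 0.122 m, full cross-section enclosed).
λ_enc = ρ·πR² = (1.09×10^-3)π(0.122)² = 5.097×10^-5 C/m.
Gauss's law: E·2πrL = λ_enc L/ε₀.
E = 2k|λ_enc|/r = 2(8.99×10^9)(5.097e-5)/(0.455) = 2.01×10^6 N/C.

2.01e6 N/C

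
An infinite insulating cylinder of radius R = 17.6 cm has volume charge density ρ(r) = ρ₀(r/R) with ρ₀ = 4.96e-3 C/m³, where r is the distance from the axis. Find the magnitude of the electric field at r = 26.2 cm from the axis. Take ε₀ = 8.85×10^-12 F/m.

E ≈ 2.21×10^7 V/m

Coaxial Gaussian cylinder, radius r = 26.2 cm, length L (r > R, full charge per length enclosed).
λ_enc = 2π ∫₀^R ρ₀(r'/R)^1 r' dr' = 2πρ₀R²/3 = 3.218e-4 C/m.
Applying ∮E·dA = Q_enc/ε₀ with the end caps contributing no flux:
E = |λ_enc|/(2πε₀r) = (3.218×10^-4)/(2π·8.85×10^-12·0.262) = 2.21e7 N/C.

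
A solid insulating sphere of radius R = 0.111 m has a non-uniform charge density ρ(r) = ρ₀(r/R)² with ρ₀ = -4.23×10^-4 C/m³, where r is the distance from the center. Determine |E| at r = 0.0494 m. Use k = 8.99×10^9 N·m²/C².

Take a concentric spherical Gaussian surface of radius r = 0.0494 m (r < R).
Q_enc = ∫₀^r ρ(r')·4πr'² dr' = (4πρ₀/R²) ∫₀^r r'^4 dr' = 4πρ₀ r^5/(5·R²) = -2.538e-8 C.
Gauss's law: E·4πr² = Q_enc/ε₀.
E = k|Q_enc|/r² = (8.99×10^9)(2.538×10^-8)/(0.0494)² = 9.35×10^4 N/C.

|E| = 9.35×10^4 N/C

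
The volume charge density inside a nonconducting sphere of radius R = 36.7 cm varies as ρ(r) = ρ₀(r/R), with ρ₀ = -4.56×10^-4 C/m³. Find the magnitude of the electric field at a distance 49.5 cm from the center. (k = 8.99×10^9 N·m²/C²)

E ≈ 2.60×10^6 V/m

Take a concentric spherical Gaussian surface of radius r = 49.5 cm (r > R, all charge enclosed).
Q_enc = 4π ∫₀^R ρ₀(r'/R)^1 r'² dr' = 4πρ₀R³/4 = -7.081×10^-5 C.
Since E is radial and uniform over the Gaussian sphere, Φ = E·4πr² = Q_enc/ε₀.
E = k|Q_enc|/r² = (8.99×10^9)(7.081×10^-5)/(0.495)² = 2.60×10^6 N/C.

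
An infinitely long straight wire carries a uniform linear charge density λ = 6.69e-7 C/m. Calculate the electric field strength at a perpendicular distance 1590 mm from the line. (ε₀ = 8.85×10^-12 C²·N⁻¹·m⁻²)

Take a coaxial cylindrical Gaussian surface of radius r = 1590 mm and length L.
Q_enc = λL, so λ_enc = 6.69e-7 C/m.
Since E is radial and uniform over the curved surface, Φ = E·2πrL = Q_enc/ε₀ = λ_enc L/ε₀.
E = |λ_enc|/(2πε₀r) = (6.69e-7)/(2π·8.85×10^-12·1.59) = 7.57×10^3 N/C.

|E| ≈ 7.57×10^3 V/m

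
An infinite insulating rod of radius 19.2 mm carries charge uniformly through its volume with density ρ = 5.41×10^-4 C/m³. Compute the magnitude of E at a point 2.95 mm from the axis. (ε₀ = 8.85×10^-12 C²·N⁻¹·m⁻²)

By cylindrical symmetry E is radial; use a coaxial Gaussian cylinder of radius 2.95 mm and length L (r < R).
Enclosed charge per unit length: λ_enc = ρ·πr² = (5.41×10^-4)π(0.00295)² = 1.479e-8 C/m.
Gauss's law: E·2πrL = λ_enc L/ε₀.
E = |λ_enc|/(2πε₀r) = (1.479×10^-8)/(2π·8.85×10^-12·0.00295) = 9.02×10^4 N/C.

E = 9.02e4 V/m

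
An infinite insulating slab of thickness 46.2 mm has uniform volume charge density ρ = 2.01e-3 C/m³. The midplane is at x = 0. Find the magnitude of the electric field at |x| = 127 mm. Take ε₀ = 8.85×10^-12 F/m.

|E| ≈ 5.25×10^6 N/C

The point |x| = 127 mm lies outside the slab (half-thickness 0.0231 m). A symmetric pillbox spanning the full slab encloses Q_enc = ρ·d·A.
Flux = 2EA ⇒ E = |ρ|d/(2ε₀), independent of distance outside.
E = (2.01e-3)(0.0462)/(2·8.85×10^-12) = 5.25×10^6 N/C.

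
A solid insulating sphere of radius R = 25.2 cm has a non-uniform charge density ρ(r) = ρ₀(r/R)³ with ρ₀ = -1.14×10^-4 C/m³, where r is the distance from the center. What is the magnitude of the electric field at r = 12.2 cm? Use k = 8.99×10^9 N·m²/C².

|E| = 2.97e4 V/m

Take a concentric spherical Gaussian surface of radius r = 12.2 cm (r < R).
Integrate the density: Q_enc = 4π ∫₀^r ρ₀(r'/R)^3 r'² dr' = 4πρ₀ r^6/(6·R³) = -4.919×10^-8 C.
Gauss's law: E·4πr² = Q_enc/ε₀.
E = k|Q_enc|/r² = (8.99×10^9)(4.919e-8)/(0.122)² = 2.97e4 N/C.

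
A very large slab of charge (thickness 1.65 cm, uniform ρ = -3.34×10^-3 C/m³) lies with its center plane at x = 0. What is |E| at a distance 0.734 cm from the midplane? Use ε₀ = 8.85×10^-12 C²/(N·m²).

By symmetry E is perpendicular to the slab. A Gaussian pillbox from −0.734 cm to +0.734 cm (face area A) lies entirely within the slab.
Q_enc = ρ·(2x)·A and flux = 2EA, so 2EA = 2ρxA/ε₀ ⇒ E = |ρ|x/ε₀.
E = (3.34e-3)(0.00734)/(8.85×10^-12) = 2.77×10^6 N/C.

|E| ≈ 2.77×10^6 N/C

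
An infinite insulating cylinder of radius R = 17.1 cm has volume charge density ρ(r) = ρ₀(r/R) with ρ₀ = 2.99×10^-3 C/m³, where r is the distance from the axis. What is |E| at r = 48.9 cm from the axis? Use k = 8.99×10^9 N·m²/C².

Take a coaxial cylindrical Gaussian surface of radius r = 48.9 cm and length L (r > R, full charge per length enclosed).
λ_enc = 2π ∫₀^R ρ₀(r'/R)^1 r' dr' = 2πρ₀R²/3 = 1.831e-4 C/m.
Applying ∮E·dA = Q_enc/ε₀ with the end caps contributing no flux:
E = 2k|λ_enc|/r = 2(8.99×10^9)(1.831×10^-4)/(0.489) = 6.73e6 N/C.

|E| = 6.73×10^6 N/C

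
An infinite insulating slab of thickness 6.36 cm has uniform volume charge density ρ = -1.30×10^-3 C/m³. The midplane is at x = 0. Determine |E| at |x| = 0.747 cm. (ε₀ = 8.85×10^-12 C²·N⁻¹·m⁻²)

By symmetry E is perpendicular to the slab. A Gaussian pillbox from −0.747 cm to +0.747 cm (face area A) lies entirely within the slab.
Q_enc = ρ·(2x)·A and flux = 2EA, so 2EA = 2ρxA/ε₀ ⇒ E = |ρ|x/ε₀.
E = (1.30×10^-3)(0.00747)/(8.85×10^-12) = 1.10e6 N/C.

E ≈ 1.10×10^6 V/m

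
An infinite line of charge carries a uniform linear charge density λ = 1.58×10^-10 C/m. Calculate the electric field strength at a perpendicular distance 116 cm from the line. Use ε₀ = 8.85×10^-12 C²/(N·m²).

Coaxial Gaussian cylinder, radius r = 116 cm, length L.
Q_enc = λL, so λ_enc = 1.58×10^-10 C/m.
Since E is radial and uniform over the curved surface, Φ = E·2πrL = Q_enc/ε₀ = λ_enc L/ε₀.
E = |λ_enc|/(2πε₀r) = (1.58×10^-10)/(2π·8.85×10^-12·1.16) = 2.45 N/C.

|E| = 2.45 N/C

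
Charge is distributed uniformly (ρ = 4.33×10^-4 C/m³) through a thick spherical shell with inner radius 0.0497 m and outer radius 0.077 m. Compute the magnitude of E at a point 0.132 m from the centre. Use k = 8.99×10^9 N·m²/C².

|E| ≈ 3.12×10^5 V/m

Use a concentric Gaussian sphere at r = 0.132 m (r > 0.077 m, enclosing the whole shell).
Q_enc = ρ·(4π/3)(b³ − a³) = (4.33e-4)·(4π/3)·((0.077)³ − (0.0497)³) = 6.054×10^-7 C.
By Gauss's law, ∮E·dA = E·4πr² = Q_enc/ε₀.
E = k|Q_enc|/r² = (8.99×10^9)(6.054e-7)/(0.132)² = 3.12e5 N/C.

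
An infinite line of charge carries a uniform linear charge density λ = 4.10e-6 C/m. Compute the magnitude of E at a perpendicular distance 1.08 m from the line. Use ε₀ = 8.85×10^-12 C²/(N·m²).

Choose a coaxial cylinder of radius r = 1.08 m (arbitrary length L) as the Gaussian surface.
Q_enc = λL, so λ_enc = 4.10e-6 C/m.
Since E is radial and uniform over the curved surface, Φ = E·2πrL = Q_enc/ε₀ = λ_enc L/ε₀.
E = |λ_enc|/(2πε₀r) = (4.10×10^-6)/(2π·8.85×10^-12·1.08) = 6.83e4 N/C.

6.83e4 N/C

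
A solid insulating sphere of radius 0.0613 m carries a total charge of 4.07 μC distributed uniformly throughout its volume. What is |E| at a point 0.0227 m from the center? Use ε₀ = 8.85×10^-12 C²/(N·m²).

|E| = 3.61e6 V/m

Symmetry ⇒ E = E(r) r̂. Gaussian sphere of radius r = 0.0227 m (r < R).
For a uniform sphere the enclosed fraction is (r/R)³, so Q_enc = (4.07 μC)(0.0227/0.0613)³ = 2.067×10^-7 C.
By Gauss's law, ∮E·dA = E·4πr² = Q_enc/ε₀.
E = |Q_enc|/(4πε₀r²) = (2.067e-7)/(4π·8.85×10^-12·(0.0227)²) = 3.61×10^6 N/C.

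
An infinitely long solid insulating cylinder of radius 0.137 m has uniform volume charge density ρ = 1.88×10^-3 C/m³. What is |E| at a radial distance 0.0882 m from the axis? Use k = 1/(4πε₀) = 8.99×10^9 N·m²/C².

E ≈ 9.37×10^6 V/m

Take a coaxial cylindrical Gaussian surface of radius r = 0.0882 m and length L (r < R).
Charge inside radius r per length L is ρ·πr²·L, so λ_enc = ρπr² = 4.595e-5 C/m.
Since E is radial and uniform over the curved surface, Φ = E·2πrL = Q_enc/ε₀ = λ_enc L/ε₀.
E = 2k|λ_enc|/r = 2(8.99×10^9)(4.595×10^-5)/(0.0882) = 9.37×10^6 N/C.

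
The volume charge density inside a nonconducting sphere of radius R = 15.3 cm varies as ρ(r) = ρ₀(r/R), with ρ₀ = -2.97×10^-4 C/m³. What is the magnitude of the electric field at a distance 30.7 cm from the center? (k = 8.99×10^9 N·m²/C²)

Symmetry ⇒ E = E(r) r̂. Gaussian sphere of radius r = 30.7 cm (r > R, all charge enclosed).
Q_enc = 4π ∫₀^R ρ₀(r'/R)^1 r'² dr' = 4πρ₀R³/4 = -3.342×10^-6 C.
Gauss's law: E·4πr² = Q_enc/ε₀.
E = k|Q_enc|/r² = (8.99×10^9)(3.342×10^-6)/(0.307)² = 3.19×10^5 N/C.

E ≈ 3.19×10^5 N/C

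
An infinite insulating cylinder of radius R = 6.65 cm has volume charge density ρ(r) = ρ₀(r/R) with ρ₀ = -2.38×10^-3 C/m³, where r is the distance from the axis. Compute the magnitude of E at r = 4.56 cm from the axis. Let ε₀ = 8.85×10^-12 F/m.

E = 2.80×10^6 V/m

Coaxial Gaussian cylinder, radius r = 4.56 cm, length L (r < R).
λ_enc = ∫₀^r ρ(r')·2πr' dr' = (2πρ₀/R)·r^3/3 = -7.107×10^-6 C/m.
Since E is radial and uniform over the curved surface, Φ = E·2πrL = Q_enc/ε₀ = λ_enc L/ε₀.
E = |λ_enc|/(2πε₀r) = (7.107×10^-6)/(2π·8.85×10^-12·0.0456) = 2.80×10^6 N/C.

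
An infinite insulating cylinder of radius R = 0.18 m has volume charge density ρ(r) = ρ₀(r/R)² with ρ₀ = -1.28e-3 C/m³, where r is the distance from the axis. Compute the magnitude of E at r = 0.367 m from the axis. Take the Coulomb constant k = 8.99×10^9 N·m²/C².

|E| ≈ 3.19×10^6 N/C

Choose a coaxial cylinder of radius r = 0.367 m (arbitrary length L) as the Gaussian surface (r > R, full charge per length enclosed).
λ_enc = 2π ∫₀^R ρ₀(r'/R)^2 r' dr' = 2πρ₀R²/4 = -6.514e-5 C/m.
Applying ∮E·dA = Q_enc/ε₀ with the end caps contributing no flux:
E = 2k|λ_enc|/r = 2(8.99×10^9)(6.514×10^-5)/(0.367) = 3.19e6 N/C.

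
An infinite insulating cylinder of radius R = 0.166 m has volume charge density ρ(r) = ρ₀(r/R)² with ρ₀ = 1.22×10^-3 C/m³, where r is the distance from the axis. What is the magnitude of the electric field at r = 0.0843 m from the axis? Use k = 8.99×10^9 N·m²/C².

E ≈ 7.49×10^5 N/C

Choose a coaxial cylinder of radius r = 0.0843 m (arbitrary length L) as the Gaussian surface (r < R).
λ_enc = ∫₀^r ρ(r')·2πr' dr' = (2πρ₀/R²)·r^4/4 = 3.512×10^-6 C/m.
Applying ∮E·dA = Q_enc/ε₀ with the end caps contributing no flux:
E = 2k|λ_enc|/r = 2(8.99×10^9)(3.512×10^-6)/(0.0843) = 7.49e5 N/C.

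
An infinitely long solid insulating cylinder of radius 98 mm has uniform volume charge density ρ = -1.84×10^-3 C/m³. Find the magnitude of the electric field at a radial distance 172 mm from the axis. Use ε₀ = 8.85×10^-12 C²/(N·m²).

|E| ≈ 5.80×10^6 N/C

Coaxial Gaussian cylinder, radius r = 172 mm, length L (r > 98 mm, full cross-section enclosed).
λ_enc = ρ·πR² = (-1.84×10^-3)π(0.098)² = -5.552×10^-5 C/m.
Since E is radial and uniform over the curved surface, Φ = E·2πrL = Q_enc/ε₀ = λ_enc L/ε₀.
E = |λ_enc|/(2πε₀r) = (5.552e-5)/(2π·8.85×10^-12·0.172) = 5.80e6 N/C.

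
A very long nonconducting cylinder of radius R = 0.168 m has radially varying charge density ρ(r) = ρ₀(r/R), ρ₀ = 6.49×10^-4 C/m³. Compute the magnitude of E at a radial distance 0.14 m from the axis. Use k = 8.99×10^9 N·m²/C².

|E| = 2.85×10^6 N/C

By cylindrical symmetry E is radial; use a coaxial Gaussian cylinder of radius 0.14 m and length L (r < R).
Integrating ρ over the cross-section to radius r: λ_enc = (2πρ₀/R) ∫₀^r r'^2 dr' = 2πρ₀ r^3/(3·R) = 2.22×10^-5 C/m.
Applying ∮E·dA = Q_enc/ε₀ with the end caps contributing no flux:
E = 2k|λ_enc|/r = 2(8.99×10^9)(2.22e-5)/(0.14) = 2.85e6 N/C.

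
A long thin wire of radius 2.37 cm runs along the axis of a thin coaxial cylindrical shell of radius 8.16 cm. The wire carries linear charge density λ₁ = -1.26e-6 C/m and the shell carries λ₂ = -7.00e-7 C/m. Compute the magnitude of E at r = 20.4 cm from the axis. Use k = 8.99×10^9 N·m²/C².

Coaxial Gaussian cylinder, radius r = 20.4 cm, length L (r > 8.16 cm, enclosing both).
λ_enc = λ₁ + λ₂ = (-1.26e-6) + (-7.00×10^-7) = -1.96×10^-6 C/m.
Applying ∮E·dA = Q_enc/ε₀ with the end caps contributing no flux:
E = 2k|λ_enc|/r = 2(8.99×10^9)(1.96×10^-6)/(0.204) = 1.73e5 N/C.

|E| ≈ 1.73×10^5 N/C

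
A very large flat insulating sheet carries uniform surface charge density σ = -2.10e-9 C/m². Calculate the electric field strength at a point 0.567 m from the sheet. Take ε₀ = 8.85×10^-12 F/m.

Choose a cylindrical pillbox piercing the sheet, end faces (area A) parallel to it.
Flux Φ = 2EA and Q_enc = σA, so 2EA = σA/ε₀ ⇒ E = |σ|/(2ε₀), independent of distance.
E = |σ|/(2ε₀) = (2.10e-9)/(2·8.85×10^-12) = 119 N/C.

119 V/m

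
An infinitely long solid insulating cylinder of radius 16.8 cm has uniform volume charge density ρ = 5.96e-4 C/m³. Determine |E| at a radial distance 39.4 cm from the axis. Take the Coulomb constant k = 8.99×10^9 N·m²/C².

|E| = 2.41×10^6 N/C

Choose a coaxial cylinder of radius r = 39.4 cm (arbitrary length L) as the Gaussian surface (r > 16.8 cm, full cross-section enclosed).
λ_enc = ρ·πR² = (5.96×10^-4)π(0.168)² = 5.285×10^-5 C/m.
By Gauss's law (flux through the curved wall only), E·2πrL = λ_enc L/ε₀.
E = 2k|λ_enc|/r = 2(8.99×10^9)(5.285×10^-5)/(0.394) = 2.41×10^6 N/C.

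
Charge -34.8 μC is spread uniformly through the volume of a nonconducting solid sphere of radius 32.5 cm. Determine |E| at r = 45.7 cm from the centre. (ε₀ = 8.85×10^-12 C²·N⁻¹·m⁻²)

By spherical symmetry E is radial; choose a Gaussian sphere of radius r = 45.7 cm (r > R, so the entire charge is enclosed).
Q_enc = -34.8 μC = -3.48×10^-5 C.
Applying ∮E·dA = Q_enc/ε₀ with Φ = E(4πr²):
E = |Q_enc|/(4πε₀r²) = (3.48×10^-5)/(4π·8.85×10^-12·(0.457)²) = 1.50e6 N/C.

1.50×10^6 N/C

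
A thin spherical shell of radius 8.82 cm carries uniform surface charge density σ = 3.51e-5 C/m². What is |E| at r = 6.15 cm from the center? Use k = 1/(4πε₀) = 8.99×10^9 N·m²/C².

Use a concentric Gaussian sphere at r = 6.15 cm (inside the shell, r < 8.82 cm).
All the charge is outside the Gaussian surface: Q_enc = 0, hence E = 0 everywhere inside the shell.

|E| = 0 V/m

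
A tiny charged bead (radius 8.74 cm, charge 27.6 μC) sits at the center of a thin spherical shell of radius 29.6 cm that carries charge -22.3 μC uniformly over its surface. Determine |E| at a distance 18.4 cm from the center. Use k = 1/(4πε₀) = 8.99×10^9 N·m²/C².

Take a concentric spherical Gaussian surface of radius r = 18.4 cm (between the bodies, 8.74 cm < r < 29.6 cm).
Only the inner charge is enclosed; the outer shell contributes nothing inside itself. Q_enc = 27.6 μC = 2.76e-5 C.
Gauss's law: E·4πr² = Q_enc/ε₀.
E = k|Q_enc|/r² = (8.99×10^9)(2.76e-5)/(0.184)² = 7.33×10^6 N/C.

E = 7.33e6 N/C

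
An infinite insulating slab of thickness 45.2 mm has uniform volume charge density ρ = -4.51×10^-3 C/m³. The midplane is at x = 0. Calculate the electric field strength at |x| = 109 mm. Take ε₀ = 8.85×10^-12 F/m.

|E| = 1.15e7 V/m

The point |x| = 109 mm lies outside the slab (half-thickness 0.0226 m). A symmetric pillbox spanning the full slab encloses Q_enc = ρ·d·A.
Flux = 2EA ⇒ E = |ρ|d/(2ε₀), independent of distance outside.
E = (4.51×10^-3)(0.0452)/(2·8.85×10^-12) = 1.15×10^7 N/C.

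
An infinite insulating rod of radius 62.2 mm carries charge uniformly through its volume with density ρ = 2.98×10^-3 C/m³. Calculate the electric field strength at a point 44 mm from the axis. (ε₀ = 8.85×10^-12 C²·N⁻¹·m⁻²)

|E| = 7.41e6 V/m

By cylindrical symmetry E is radial; use a coaxial Gaussian cylinder of radius 44 mm and length L (r < R).
Enclosed charge per unit length: λ_enc = ρ·πr² = (2.98×10^-3)π(0.044)² = 1.812×10^-5 C/m.
Gauss's law: E·2πrL = λ_enc L/ε₀.
E = |λ_enc|/(2πε₀r) = (1.812×10^-5)/(2π·8.85×10^-12·0.044) = 7.41×10^6 N/C.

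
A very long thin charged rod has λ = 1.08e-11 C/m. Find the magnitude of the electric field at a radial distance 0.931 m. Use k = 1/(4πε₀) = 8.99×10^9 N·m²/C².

Take a coaxial cylindrical Gaussian surface of radius r = 0.931 m and length L.
Q_enc = λL, so λ_enc = 1.08×10^-11 C/m.
Gauss's law: E·2πrL = λ_enc L/ε₀.
E = 2k|λ_enc|/r = 2(8.99×10^9)(1.08e-11)/(0.931) = 0.209 N/C.

|E| ≈ 0.209 N/C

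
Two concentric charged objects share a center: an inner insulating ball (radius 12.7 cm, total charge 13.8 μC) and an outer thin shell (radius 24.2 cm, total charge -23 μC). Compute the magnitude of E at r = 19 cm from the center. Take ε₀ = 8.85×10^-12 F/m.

Take a concentric spherical Gaussian surface of radius r = 19 cm (between the bodies, 12.7 cm < r < 24.2 cm).
The shell at 24.2 cm lies outside the Gaussian surface, so Q_enc = 13.8 μC = 1.38e-5 C.
By Gauss's law, ∮E·dA = E·4πr² = Q_enc/ε₀.
E = |Q_enc|/(4πε₀r²) = (1.38e-5)/(4π·8.85×10^-12·(0.19)²) = 3.44e6 N/C.

|E| ≈ 3.44e6 V/m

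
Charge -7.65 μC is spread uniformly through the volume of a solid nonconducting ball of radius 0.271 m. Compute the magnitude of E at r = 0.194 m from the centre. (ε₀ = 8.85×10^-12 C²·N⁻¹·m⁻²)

|E| = 6.71×10^5 V/m

Symmetry ⇒ E = E(r) r̂. Gaussian sphere of radius r = 0.194 m (r < R).
Only the charge within r is enclosed: Q_enc = Q·(r/R)³ = (-7.65 μC)·(0.194 m/0.271 m)³ = -2.806×10^-6 C.
Gauss's law: E·4πr² = Q_enc/ε₀.
E = |Q_enc|/(4πε₀r²) = (2.806e-6)/(4π·8.85×10^-12·(0.194)²) = 6.71×10^5 N/C.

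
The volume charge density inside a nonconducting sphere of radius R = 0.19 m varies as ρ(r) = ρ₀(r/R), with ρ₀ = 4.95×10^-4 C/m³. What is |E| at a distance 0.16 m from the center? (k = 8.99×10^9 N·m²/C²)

Use a concentric Gaussian sphere at r = 0.16 m (r < R).
Q_enc = ∫₀^r ρ(r')·4πr'² dr' = (4πρ₀/R) ∫₀^r r'^3 dr' = 4πρ₀ r^4/(4·R) = 5.364e-6 C.
Applying ∮E·dA = Q_enc/ε₀ with Φ = E(4πr²):
E = k|Q_enc|/r² = (8.99×10^9)(5.364×10^-6)/(0.16)² = 1.88×10^6 N/C.

|E| = 1.88×10^6 V/m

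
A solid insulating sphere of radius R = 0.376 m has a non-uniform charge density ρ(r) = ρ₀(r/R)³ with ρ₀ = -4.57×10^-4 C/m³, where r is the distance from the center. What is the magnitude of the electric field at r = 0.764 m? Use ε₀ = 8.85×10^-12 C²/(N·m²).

Use a concentric Gaussian sphere at r = 0.764 m (r > R, all charge enclosed).
Q_enc = 4π ∫₀^R ρ₀(r'/R)^3 r'² dr' = 4πρ₀R³/6 = -5.088×10^-5 C.
Since E is radial and uniform over the Gaussian sphere, Φ = E·4πr² = Q_enc/ε₀.
E = |Q_enc|/(4πε₀r²) = (5.088×10^-5)/(4π·8.85×10^-12·(0.764)²) = 7.84e5 N/C.

E ≈ 7.84×10^5 N/C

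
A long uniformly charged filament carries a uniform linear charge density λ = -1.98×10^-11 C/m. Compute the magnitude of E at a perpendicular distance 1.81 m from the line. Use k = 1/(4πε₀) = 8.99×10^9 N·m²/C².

E = 0.197 V/m

Choose a coaxial cylinder of radius r = 1.81 m (arbitrary length L) as the Gaussian surface.
Q_enc = λL, so λ_enc = -1.98×10^-11 C/m.
Applying ∮E·dA = Q_enc/ε₀ with the end caps contributing no flux:
E = 2k|λ_enc|/r = 2(8.99×10^9)(1.98e-11)/(1.81) = 0.197 N/C.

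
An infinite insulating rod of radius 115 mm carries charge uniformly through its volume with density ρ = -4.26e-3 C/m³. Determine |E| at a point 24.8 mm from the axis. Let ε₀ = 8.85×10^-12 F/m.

5.97×10^6 V/m

Coaxial Gaussian cylinder, radius r = 24.8 mm, length L (r < R).
Charge inside radius r per length L is ρ·πr²·L, so λ_enc = ρπr² = -8.231e-6 C/m.
Since E is radial and uniform over the curved surface, Φ = E·2πrL = Q_enc/ε₀ = λ_enc L/ε₀.
E = |λ_enc|/(2πε₀r) = (8.231×10^-6)/(2π·8.85×10^-12·0.0248) = 5.97×10^6 N/C.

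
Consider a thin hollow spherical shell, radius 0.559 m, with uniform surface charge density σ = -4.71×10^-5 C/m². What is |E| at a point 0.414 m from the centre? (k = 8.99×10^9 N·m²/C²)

E = 0

Take a concentric spherical Gaussian surface of radius r = 0.414 m (inside the shell, r < 0.559 m).
No charge lies within this surface, so Q_enc = 0 and Gauss's law gives E·4πr² = 0 ⇒ E = 0.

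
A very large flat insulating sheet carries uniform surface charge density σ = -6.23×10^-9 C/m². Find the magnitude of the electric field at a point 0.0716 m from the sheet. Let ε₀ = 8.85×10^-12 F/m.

E ≈ 352 V/m

By planar symmetry E is perpendicular to the sheet and uniform; use a Gaussian pillbox with flat faces of area A on each side of the sheet.
Flux Φ = 2EA and Q_enc = σA, so 2EA = σA/ε₀ ⇒ E = |σ|/(2ε₀), independent of distance.
E = |σ|/(2ε₀) = (6.23×10^-9)/(2·8.85×10^-12) = 352 N/C.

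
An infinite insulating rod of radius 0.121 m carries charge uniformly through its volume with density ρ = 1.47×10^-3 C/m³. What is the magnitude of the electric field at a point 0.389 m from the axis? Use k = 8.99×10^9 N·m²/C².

E = 3.13e6 N/C

Choose a coaxial cylinder of radius r = 0.389 m (arbitrary length L) as the Gaussian surface (r > 0.121 m, full cross-section enclosed).
λ_enc = ρ·πR² = (1.47×10^-3)π(0.121)² = 6.761×10^-5 C/m.
Since E is radial and uniform over the curved surface, Φ = E·2πrL = Q_enc/ε₀ = λ_enc L/ε₀.
E = 2k|λ_enc|/r = 2(8.99×10^9)(6.761×10^-5)/(0.389) = 3.13×10^6 N/C.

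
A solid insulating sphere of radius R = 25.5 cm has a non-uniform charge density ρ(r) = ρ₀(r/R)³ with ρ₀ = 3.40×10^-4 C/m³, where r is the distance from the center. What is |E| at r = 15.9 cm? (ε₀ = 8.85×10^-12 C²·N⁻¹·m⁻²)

Symmetry ⇒ E = E(r) r̂. Gaussian sphere of radius r = 15.9 cm (r < R).
Integrate the density: Q_enc = 4π ∫₀^r ρ₀(r'/R)^3 r'² dr' = 4πρ₀ r^6/(6·R³) = 6.939×10^-7 C.
Gauss's law: E·4πr² = Q_enc/ε₀.
E = |Q_enc|/(4πε₀r²) = (6.939×10^-7)/(4π·8.85×10^-12·(0.159)²) = 2.47×10^5 N/C.

E = 2.47×10^5 V/m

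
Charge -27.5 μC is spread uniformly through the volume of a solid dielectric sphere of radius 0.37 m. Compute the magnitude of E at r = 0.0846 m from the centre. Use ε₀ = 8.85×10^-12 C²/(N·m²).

|E| ≈ 4.13×10^5 N/C

Take a concentric spherical Gaussian surface of radius r = 0.0846 m (r < R).
Only the charge within r is enclosed: Q_enc = Q·(r/R)³ = (-27.5 μC)·(0.0846 m/0.37 m)³ = -3.287×10^-7 C.
By Gauss's law, ∮E·dA = E·4πr² = Q_enc/ε₀.
E = |Q_enc|/(4πε₀r²) = (3.287×10^-7)/(4π·8.85×10^-12·(0.0846)²) = 4.13e5 N/C.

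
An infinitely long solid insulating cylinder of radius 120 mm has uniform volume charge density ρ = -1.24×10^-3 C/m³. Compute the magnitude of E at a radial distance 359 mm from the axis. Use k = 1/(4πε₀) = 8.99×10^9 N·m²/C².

Take a coaxial cylindrical Gaussian surface of radius r = 359 mm and length L (r > 120 mm, full cross-section enclosed).
λ_enc = ρ·πR² = (-1.24×10^-3)π(0.12)² = -5.61×10^-5 C/m.
Since E is radial and uniform over the curved surface, Φ = E·2πrL = Q_enc/ε₀ = λ_enc L/ε₀.
E = 2k|λ_enc|/r = 2(8.99×10^9)(5.61×10^-5)/(0.359) = 2.81×10^6 N/C.

E = 2.81×10^6 N/C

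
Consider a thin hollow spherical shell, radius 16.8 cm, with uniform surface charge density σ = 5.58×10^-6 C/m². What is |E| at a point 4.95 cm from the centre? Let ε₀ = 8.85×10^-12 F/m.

Take a concentric spherical Gaussian surface of radius r = 4.95 cm (inside the shell, r < 16.8 cm).
All the charge is outside the Gaussian surface: Q_enc = 0, hence E = 0 everywhere inside the shell.

E = 0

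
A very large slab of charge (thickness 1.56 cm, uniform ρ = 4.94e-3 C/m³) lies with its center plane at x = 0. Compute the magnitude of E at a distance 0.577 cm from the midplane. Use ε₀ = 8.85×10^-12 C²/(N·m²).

By symmetry E is perpendicular to the slab. A Gaussian pillbox from −0.577 cm to +0.577 cm (face area A) lies entirely within the slab.
Q_enc = ρ·(2x)·A and flux = 2EA, so 2EA = 2ρxA/ε₀ ⇒ E = |ρ|x/ε₀.
E = (4.94×10^-3)(0.00577)/(8.85×10^-12) = 3.22e6 N/C.

|E| = 3.22×10^6 N/C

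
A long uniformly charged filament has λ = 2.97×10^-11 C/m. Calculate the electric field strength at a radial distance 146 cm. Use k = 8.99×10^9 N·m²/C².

Take a coaxial cylindrical Gaussian surface of radius r = 146 cm and length L.
Q_enc = λL, so λ_enc = 2.97×10^-11 C/m.
Since E is radial and uniform over the curved surface, Φ = E·2πrL = Q_enc/ε₀ = λ_enc L/ε₀.
E = 2k|λ_enc|/r = 2(8.99×10^9)(2.97×10^-11)/(1.46) = 0.366 N/C.

E = 0.366 V/m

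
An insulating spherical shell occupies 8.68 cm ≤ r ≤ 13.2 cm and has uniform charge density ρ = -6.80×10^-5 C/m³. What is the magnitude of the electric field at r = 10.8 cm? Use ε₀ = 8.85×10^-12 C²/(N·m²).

Symmetry ⇒ E = E(r) r̂. Gaussian sphere of radius r = 10.8 cm (within the shell material, 8.68 cm < r < 13.2 cm).
Only the shell between 8.68 cm and r is enclosed: Q_enc = ρ·(4π/3)(r³ − a³) = (-6.80e-5)·(4π/3)·((0.108)³ − (0.0868)³) = -1.725e-7 C.
Since E is radial and uniform over the Gaussian sphere, Φ = E·4πr² = Q_enc/ε₀.
E = |Q_enc|/(4πε₀r²) = (1.725×10^-7)/(4π·8.85×10^-12·(0.108)²) = 1.33×10^5 N/C.

|E| = 1.33×10^5 N/C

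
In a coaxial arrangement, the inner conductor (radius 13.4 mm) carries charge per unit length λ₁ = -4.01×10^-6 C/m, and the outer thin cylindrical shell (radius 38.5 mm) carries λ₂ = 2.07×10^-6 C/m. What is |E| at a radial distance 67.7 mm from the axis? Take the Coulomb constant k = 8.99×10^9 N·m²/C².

By cylindrical symmetry E is radial; use a coaxial Gaussian cylinder of radius 67.7 mm and length L (r > 38.5 mm, enclosing both).
λ_enc = λ₁ + λ₂ = (-4.01×10^-6) + (2.07e-6) = -1.94×10^-6 C/m.
Since E is radial and uniform over the curved surface, Φ = E·2πrL = Q_enc/ε₀ = λ_enc L/ε₀.
E = 2k|λ_enc|/r = 2(8.99×10^9)(1.94×10^-6)/(0.0677) = 5.15×10^5 N/C.

E ≈ 5.15×10^5 N/C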